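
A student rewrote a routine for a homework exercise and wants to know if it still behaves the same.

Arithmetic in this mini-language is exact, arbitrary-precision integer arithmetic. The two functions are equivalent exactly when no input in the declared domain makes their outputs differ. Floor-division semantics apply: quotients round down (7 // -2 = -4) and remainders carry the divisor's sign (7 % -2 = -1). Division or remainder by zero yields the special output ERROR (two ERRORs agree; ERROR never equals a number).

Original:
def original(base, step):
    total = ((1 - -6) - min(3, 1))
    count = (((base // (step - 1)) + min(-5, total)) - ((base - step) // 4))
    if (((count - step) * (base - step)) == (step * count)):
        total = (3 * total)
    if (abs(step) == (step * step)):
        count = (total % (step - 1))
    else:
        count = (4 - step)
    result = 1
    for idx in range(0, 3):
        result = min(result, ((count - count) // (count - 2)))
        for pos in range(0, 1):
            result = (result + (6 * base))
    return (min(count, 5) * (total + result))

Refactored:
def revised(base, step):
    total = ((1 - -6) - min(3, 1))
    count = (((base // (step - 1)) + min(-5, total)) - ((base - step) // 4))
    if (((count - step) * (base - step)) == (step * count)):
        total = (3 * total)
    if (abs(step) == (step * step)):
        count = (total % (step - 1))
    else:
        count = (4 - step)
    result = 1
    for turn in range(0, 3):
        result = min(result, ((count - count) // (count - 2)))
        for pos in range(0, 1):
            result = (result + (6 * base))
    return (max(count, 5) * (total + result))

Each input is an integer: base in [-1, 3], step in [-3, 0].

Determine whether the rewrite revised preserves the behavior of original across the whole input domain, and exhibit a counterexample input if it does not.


Evaluate both at base=-1, step=-3.
original: total=6, then count=-5, then (((count - step) * (base - step)) == (step * count)) is false, then (abs(step) == (step * step)) is false, then count=7, then result=1, then (idx=0), then result=0, then (pos=0), then result=-6, then (idx=1), then result=-6, then (pos=0), then result=-12, then (idx=2), then result=-12, then (pos=0), then result=-18, then returns -60
revised: total=6, then count=-5, then (((count - step) * (base - step)) == (step * count)) is false, then (abs(step) == (step * step)) is false, then count=7, then result=1, then (turn=0), then result=0, then (pos=0), then result=-6, then (turn=1), then result=-6, then (pos=0), then result=-12, then (turn=2), then result=-12, then (pos=0), then result=-18, then returns -84
-60 vs -84 — the two versions disagree here.
verdict: not equivalent; witness: base=-1, step=-3


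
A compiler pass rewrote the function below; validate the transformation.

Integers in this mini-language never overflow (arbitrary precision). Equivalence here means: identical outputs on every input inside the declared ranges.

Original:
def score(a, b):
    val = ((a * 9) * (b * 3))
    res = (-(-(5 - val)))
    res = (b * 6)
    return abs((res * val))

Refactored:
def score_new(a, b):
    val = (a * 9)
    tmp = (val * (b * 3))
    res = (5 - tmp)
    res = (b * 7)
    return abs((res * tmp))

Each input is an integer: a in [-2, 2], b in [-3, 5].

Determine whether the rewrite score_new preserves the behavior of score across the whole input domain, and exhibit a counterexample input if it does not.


Input a=-2, b=-3: 2916 from score versus 3402 from score_new.
verdict: not equivalent; witness: a=-2, b=-3


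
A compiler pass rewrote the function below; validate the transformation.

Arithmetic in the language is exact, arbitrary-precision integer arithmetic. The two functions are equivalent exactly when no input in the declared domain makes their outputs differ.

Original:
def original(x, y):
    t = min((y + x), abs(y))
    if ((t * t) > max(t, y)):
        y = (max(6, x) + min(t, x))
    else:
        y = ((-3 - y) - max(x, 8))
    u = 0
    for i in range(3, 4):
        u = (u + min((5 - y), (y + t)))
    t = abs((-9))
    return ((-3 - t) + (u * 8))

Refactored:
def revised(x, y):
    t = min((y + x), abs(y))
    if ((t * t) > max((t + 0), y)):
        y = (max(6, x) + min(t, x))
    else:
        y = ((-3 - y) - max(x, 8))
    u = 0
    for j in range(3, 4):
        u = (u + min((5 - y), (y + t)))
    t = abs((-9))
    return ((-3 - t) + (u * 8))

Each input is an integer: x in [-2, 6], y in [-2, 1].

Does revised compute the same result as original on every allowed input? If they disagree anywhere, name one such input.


Differences: local variable names differ, and constant usage differs, and arithmetic usage differs — yet all 36 inputs agree.
verdict: equivalent


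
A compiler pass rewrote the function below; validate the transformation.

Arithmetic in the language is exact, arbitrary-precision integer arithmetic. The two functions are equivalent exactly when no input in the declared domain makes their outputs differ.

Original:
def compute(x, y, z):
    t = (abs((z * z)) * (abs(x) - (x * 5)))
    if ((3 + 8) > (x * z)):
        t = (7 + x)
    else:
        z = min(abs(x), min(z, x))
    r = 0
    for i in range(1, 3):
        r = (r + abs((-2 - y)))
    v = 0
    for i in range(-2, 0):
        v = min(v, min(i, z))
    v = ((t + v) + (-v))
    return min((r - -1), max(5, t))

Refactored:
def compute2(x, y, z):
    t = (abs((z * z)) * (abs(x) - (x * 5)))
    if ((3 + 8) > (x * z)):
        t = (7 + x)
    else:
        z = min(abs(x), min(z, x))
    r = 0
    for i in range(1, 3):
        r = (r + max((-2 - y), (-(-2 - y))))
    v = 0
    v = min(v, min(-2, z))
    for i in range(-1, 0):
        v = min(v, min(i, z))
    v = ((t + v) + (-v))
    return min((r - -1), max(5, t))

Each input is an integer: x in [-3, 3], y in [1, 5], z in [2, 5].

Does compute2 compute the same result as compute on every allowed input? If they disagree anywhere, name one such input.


The two versions differ — the changes include statement counts differ, arithmetic usage differs, loop structure differs, min/max/abs usage differs, constant usage differs.
One worked example (x=-2, y=5, z=2) — compute: t=48, then ((3 + 8) > (x * z)) is true, then t=5, then r=0, then (i=1), then r=7, then (i=2), then r=14, then v=0, then (i=-2), then v=-2, then (i=-1), then v=-2, then v=5, then returns 5; compute2: t=48, then ((3 + 8) > (x * z)) is true, then t=5, then r=0, then (i=1), then r=7, then (i=2), then r=14, then v=0, then v=-2, then (i=-1), then v=-2, then v=5, then returns 5; agreement on 5.
Across all 140 domain points the two functions coincide.
verdict: equivalent


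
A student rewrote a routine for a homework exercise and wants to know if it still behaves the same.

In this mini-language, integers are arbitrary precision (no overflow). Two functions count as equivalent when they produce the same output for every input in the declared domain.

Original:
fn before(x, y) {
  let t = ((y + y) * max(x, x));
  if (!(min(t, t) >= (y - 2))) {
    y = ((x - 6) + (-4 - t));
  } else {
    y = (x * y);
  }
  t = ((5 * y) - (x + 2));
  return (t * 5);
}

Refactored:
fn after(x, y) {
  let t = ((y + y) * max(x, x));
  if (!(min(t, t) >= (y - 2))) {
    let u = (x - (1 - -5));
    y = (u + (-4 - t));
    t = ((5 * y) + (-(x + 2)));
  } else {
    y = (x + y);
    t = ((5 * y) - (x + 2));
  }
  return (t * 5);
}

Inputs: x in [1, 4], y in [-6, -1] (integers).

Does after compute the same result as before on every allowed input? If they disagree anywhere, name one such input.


Consider the input x=1, y=-2.
before: t = -4; (!(min(t, t) >= (y - 2))) -> false; y = -2; t = -13; return -65
after: t = -4; (!(min(t, t) >= (y - 2))) -> false; y = -1; t = -8; return -40
-65 and -40 differ, so these are not the same function on this domain.
verdict: not equivalent; witness: x=1, y=-2


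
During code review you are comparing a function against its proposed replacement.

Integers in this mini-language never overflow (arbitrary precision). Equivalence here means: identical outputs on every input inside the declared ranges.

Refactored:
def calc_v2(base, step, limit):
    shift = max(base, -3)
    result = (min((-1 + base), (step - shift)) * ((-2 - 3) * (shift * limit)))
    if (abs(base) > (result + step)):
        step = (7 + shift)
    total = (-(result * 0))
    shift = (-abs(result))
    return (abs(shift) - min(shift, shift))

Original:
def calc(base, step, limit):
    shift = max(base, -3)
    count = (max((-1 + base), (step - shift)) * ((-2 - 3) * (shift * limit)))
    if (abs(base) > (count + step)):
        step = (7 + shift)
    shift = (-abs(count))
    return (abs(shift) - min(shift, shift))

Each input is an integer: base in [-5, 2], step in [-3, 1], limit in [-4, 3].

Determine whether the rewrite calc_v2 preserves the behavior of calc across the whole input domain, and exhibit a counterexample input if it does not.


Not equivalent: base=-5, step=-3, limit=-4 separates them (0 vs 720).
calc: shift := -3 | count := 0 | (abs(base) > (count + step)): true | step := 4 | shift := 0 | result 0
calc_v2: shift := -3 | result := 360 | (abs(base) > (result + step)): false | total := 0 | shift := -360 | result 720
verdict: not equivalent; witness: base=-5, step=-3, limit=-4


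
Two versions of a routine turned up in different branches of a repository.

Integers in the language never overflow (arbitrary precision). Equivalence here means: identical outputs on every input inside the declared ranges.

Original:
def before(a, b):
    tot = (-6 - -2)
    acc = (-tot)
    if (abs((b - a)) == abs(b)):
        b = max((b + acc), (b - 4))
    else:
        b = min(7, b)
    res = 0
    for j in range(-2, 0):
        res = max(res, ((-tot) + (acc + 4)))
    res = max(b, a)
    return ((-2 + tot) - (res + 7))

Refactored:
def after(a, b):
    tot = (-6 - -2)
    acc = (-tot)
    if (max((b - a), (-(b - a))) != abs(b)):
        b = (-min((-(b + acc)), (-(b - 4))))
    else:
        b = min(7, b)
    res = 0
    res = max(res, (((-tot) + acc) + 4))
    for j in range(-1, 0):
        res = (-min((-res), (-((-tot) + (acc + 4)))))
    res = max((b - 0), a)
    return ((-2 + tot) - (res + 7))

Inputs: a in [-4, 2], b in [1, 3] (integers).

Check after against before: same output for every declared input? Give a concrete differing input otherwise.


There is a counterexample at a=-4, b=1: -14 on one side, -18 on the other.
before: tot becomes -4; next acc becomes 4; next (abs((b - a)) == abs(b)) evaluates to false; next b becomes 1; next res becomes 0; next at j=-2:; next res becomes 12; next at j=-1:; next res becomes 12; next res becomes 1; next final value -14
after: tot becomes -4; next acc becomes 4; next (max((b - a), (-(b - a))) != abs(b)) evaluates to true; next b becomes 5; next res becomes 0; next res becomes 12; next at j=-1:; next res becomes 12; next res becomes 5; next final value -18
verdict: not equivalent; witness: a=-4, b=1


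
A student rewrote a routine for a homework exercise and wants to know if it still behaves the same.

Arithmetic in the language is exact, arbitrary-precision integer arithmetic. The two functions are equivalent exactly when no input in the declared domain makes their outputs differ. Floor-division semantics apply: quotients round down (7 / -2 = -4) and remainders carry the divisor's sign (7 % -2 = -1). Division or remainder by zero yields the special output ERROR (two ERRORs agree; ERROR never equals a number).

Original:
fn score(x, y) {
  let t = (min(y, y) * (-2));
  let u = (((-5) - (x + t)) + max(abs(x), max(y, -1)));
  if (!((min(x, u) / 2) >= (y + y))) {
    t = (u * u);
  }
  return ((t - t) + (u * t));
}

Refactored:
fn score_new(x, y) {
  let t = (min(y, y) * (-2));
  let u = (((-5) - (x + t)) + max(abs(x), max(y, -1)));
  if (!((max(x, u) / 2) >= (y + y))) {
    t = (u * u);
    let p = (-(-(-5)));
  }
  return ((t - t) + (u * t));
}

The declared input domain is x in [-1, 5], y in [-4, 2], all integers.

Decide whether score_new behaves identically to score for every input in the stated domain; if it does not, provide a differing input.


On input x=-1, y=-1, score returns -125 while score_new returns -10.
verdict: not equivalent; witness: x=-1, y=-1


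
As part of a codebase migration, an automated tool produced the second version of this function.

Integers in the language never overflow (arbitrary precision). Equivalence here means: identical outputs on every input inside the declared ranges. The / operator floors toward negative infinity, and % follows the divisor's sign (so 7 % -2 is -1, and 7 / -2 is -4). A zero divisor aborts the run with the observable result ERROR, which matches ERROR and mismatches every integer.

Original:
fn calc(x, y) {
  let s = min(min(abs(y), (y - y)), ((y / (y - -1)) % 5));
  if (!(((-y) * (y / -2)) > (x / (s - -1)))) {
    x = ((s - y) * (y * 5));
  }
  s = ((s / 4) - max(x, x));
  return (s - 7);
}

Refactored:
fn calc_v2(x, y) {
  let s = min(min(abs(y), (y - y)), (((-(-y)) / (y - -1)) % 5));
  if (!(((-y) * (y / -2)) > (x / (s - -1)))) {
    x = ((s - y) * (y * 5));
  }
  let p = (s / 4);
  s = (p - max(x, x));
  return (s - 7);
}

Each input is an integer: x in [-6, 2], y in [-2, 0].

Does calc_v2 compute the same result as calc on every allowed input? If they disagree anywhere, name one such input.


Equivalent — the differences include statement counts differ; and local variable names differ, yet no declared input distinguishes the two.
Spot check at x=-4, y=-2 — calc: s = 0; (!(((-y) * (y / -2)) > (x / (s - -1)))) -> false; s = 4; return -3. calc_v2: s = 0; (!(((-y) * (y / -2)) > (x / (s - -1)))) -> false; p = 0; s = 4; return -3. Both give -3.
Every one of the 27 inputs gives matching results.
verdict: equivalent


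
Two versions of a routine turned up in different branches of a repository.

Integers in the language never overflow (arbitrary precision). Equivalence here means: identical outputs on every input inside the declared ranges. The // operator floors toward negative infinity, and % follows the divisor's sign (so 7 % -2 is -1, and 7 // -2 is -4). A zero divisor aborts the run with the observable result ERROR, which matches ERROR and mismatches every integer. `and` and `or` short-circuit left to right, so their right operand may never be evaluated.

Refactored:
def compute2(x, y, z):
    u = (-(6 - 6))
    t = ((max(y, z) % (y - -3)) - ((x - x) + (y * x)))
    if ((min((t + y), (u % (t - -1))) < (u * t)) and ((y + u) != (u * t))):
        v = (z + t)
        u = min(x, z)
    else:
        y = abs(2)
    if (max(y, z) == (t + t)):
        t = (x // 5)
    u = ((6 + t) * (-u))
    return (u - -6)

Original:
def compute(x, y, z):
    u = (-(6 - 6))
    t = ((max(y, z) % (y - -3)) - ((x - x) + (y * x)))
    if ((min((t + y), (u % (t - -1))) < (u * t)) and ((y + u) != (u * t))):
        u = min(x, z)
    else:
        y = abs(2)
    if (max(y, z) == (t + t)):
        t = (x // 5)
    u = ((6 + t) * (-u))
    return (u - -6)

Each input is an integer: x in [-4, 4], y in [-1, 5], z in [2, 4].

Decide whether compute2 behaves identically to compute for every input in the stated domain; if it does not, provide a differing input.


This is a faithful refactor — local variable names differ; arithmetic usage differs; statement counts differ, but the computed results match everywhere.
One worked example (x=-4, y=4, z=3) — compute: u becomes 0; next t becomes 20; next ((min((t + y), (u % (t - -1))) < (u * t)) and ((y + u) != (u * t))) evaluates to false; next y becomes 2; next (max(y, z) == (t + t)) evaluates to false; next u becomes 0; next final value 6; compute2: u becomes 0; next t becomes 20; next ((min((t + y), (u % (t - -1))) < (u * t)) and ((y + u) != (u * t))) evaluates to false; next y becomes 2; next (max(y, z) == (t + t)) evaluates to false; next u becomes 0; next final value 6; agreement on 6.
Checked all 189 inputs in the declared domain: the outputs agree on every one.
verdict: equivalent


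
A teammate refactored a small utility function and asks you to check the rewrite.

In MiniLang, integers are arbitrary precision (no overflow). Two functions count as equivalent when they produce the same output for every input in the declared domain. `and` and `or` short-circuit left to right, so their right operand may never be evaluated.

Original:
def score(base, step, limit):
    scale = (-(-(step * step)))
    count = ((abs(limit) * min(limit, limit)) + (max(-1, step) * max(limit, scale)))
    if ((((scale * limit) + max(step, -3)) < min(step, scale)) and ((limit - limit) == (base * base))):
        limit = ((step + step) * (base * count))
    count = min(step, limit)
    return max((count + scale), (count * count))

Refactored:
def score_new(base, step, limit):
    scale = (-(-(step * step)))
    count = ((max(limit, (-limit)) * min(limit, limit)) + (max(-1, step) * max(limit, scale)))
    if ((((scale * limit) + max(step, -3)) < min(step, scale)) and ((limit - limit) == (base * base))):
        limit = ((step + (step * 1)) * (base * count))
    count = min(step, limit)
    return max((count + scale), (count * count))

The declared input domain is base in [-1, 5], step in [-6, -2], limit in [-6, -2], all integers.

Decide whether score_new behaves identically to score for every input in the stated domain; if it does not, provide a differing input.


This is a faithful refactor — arithmetic usage differs, constant usage differs, min/max/abs usage differs, but the computed results match everywhere.
Spot check at base=-1, step=-6, limit=-3 — score: scale := 36 | count := -45 | ((((scale * limit) + max(step, -3)) < min(step, scale)) and ((limit - limit) == (base * base))): false | count := -6 | result 36. score_new: scale := 36 | count := -45 | ((((scale * limit) + max(step, -3)) < min(step, scale)) and ((limit - limit) == (base * base))): false | count := -6 | result 36. Both give 36.
Every one of the 175 inputs gives matching results.
verdict: equivalent


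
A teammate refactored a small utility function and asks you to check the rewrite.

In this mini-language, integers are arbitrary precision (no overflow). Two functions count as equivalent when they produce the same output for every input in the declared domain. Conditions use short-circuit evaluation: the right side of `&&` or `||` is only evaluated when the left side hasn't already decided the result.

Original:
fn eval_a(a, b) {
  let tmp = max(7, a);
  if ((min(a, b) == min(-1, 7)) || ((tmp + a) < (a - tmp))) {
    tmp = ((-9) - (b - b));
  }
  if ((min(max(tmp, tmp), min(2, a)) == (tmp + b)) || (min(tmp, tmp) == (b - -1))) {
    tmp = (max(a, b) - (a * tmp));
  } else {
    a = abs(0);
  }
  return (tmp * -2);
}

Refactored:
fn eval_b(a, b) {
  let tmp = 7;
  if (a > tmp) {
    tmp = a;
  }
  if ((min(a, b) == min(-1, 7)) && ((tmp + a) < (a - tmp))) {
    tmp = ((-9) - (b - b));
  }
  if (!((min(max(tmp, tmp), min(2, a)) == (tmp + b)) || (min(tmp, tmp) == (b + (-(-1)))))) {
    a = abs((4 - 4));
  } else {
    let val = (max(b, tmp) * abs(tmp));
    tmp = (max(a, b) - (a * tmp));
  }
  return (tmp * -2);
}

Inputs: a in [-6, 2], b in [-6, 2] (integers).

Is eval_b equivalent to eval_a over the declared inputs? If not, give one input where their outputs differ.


Run the pair on a=-1, b=-1.
eval_a: tmp=7, then ((min(a, b) == min(-1, 7)) || ((tmp + a) < (a - tmp))) is true, then tmp=-9, then ((min(max(tmp, tmp), min(2, a)) == (tmp + b)) || (min(tmp, tmp) == (b - -1))) is false, then a=0, then returns 18
eval_b: tmp=7, then (a > tmp) is false, then ((min(a, b) == min(-1, 7)) && ((tmp + a) < (a - tmp))) is false, then (!((min(max(tmp, tmp), min(2, a)) == (tmp + b)) || (min(tmp, tmp) == (b + (-(-1)))))) is true, then a=0, then returns -14
18 != -14, so the rewrite changes behavior.
verdict: not equivalent; witness: a=-1, b=-1


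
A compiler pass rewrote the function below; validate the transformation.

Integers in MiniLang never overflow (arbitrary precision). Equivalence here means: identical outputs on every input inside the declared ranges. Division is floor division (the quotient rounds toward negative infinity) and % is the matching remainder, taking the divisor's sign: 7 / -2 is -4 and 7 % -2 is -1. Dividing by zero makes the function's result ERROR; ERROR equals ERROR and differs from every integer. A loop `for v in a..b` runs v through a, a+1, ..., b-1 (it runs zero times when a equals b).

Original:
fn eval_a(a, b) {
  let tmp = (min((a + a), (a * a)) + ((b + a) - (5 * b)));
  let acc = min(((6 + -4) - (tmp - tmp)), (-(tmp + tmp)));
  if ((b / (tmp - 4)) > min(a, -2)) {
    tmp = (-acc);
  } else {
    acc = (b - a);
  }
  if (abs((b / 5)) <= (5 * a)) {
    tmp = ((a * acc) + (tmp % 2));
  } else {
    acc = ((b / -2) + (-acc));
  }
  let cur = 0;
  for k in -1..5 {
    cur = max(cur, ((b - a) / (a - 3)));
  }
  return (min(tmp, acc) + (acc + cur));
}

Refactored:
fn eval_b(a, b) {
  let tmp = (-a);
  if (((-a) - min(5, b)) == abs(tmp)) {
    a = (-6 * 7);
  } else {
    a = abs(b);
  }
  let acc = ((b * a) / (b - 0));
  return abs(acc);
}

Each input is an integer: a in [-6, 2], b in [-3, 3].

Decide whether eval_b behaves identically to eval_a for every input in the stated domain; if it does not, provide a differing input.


Evaluate both at a=-6, b=-3.
eval_a: tmp = -6; acc = 2; ((b / (tmp - 4)) > min(a, -2)) -> true; tmp = -2; (abs((b / 5)) <= (5 * a)) -> false; acc = -1; cur = 0; [k=-1]; cur = 0; [k=0]; cur = 0; [k=1]; cur = 0; [k=2]; cur = 0; [k=3]; cur = 0; [k=4]; cur = 0; return -3
eval_b: tmp = 6; (((-a) - min(5, b)) == abs(tmp)) -> false; a = 3; acc = 3; return 3
-3 vs 3 — the two versions disagree here.
verdict: not equivalent; witness: a=-6, b=-3


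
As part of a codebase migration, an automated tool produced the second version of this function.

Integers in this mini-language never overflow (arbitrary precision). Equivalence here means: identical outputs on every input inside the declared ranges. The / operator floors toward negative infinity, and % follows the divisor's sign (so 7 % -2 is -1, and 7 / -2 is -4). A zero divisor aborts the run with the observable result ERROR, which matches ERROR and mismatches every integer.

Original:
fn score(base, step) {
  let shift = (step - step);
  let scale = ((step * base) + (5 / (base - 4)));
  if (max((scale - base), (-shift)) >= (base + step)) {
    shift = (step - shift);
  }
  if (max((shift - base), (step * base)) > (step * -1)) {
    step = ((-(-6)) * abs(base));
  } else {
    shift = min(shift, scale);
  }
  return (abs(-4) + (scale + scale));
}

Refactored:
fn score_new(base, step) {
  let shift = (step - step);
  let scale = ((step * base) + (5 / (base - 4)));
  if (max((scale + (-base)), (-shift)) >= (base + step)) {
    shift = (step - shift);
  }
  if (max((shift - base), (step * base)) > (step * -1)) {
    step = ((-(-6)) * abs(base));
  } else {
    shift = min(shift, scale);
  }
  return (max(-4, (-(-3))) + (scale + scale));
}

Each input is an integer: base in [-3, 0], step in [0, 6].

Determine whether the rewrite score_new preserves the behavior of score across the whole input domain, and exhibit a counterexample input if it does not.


Consider the input base=-3, step=0.
score: shift := 0 | scale := -1 | (max((scale - base), (-shift)) >= (base + step)): true | shift := 0 | (max((shift - base), (step * base)) > (step * -1)): true | step := 18 | result 2
score_new: shift := 0 | scale := -1 | (max((scale + (-base)), (-shift)) >= (base + step)): true | shift := 0 | (max((shift - base), (step * base)) > (step * -1)): true | step := 18 | result 1
2 != 1, so the rewrite changes behavior.
verdict: not equivalent; witness: base=-3, step=0


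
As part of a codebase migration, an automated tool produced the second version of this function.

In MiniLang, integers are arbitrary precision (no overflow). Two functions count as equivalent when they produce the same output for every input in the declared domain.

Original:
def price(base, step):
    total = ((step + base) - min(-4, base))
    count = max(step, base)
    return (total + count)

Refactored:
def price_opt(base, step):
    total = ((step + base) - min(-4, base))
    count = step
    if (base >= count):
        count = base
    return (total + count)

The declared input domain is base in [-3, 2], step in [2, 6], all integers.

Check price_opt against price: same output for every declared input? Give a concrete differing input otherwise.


Equivalent. The suspicious-looking change has no observable effect anywhere in the declared ranges.
Checked all 30 inputs in the declared domain: the outputs agree on every one.
One worked example (base=-3, step=4) — price: total := 5 | count := 4 | result 9; price_opt: total := 5 | count := 4 | (base >= count): false | result 9; agreement on 9.
verdict: equivalent


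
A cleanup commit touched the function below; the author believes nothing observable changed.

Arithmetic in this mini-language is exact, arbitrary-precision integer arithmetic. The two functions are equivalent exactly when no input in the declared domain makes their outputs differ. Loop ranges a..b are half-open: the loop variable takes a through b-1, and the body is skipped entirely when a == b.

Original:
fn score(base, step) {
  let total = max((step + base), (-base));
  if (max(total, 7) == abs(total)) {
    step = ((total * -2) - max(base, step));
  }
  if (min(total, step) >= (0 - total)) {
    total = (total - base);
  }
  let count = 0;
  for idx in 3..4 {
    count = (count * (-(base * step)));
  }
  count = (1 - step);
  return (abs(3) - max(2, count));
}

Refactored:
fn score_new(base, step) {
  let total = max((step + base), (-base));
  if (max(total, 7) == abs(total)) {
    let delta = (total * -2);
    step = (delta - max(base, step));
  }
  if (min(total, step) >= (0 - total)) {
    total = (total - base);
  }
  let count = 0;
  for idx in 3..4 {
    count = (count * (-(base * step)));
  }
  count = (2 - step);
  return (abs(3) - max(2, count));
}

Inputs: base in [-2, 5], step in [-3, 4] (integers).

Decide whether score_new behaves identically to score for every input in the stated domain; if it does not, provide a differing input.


Take base=-2, step=-3.
score: total := 2 | (max(total, 7) == abs(total)): false | (min(total, step) >= (0 - total)): false | count := 0 | iter idx=3: | count := 0 | count := 4 | result -1
score_new: total := 2 | (max(total, 7) == abs(total)): false | (min(total, step) >= (0 - total)): false | count := 0 | iter idx=3: | count := 0 | count := 5 | result -2
-1 != -2, so the rewrite changes behavior.
verdict: not equivalent; witness: base=-2, step=-3


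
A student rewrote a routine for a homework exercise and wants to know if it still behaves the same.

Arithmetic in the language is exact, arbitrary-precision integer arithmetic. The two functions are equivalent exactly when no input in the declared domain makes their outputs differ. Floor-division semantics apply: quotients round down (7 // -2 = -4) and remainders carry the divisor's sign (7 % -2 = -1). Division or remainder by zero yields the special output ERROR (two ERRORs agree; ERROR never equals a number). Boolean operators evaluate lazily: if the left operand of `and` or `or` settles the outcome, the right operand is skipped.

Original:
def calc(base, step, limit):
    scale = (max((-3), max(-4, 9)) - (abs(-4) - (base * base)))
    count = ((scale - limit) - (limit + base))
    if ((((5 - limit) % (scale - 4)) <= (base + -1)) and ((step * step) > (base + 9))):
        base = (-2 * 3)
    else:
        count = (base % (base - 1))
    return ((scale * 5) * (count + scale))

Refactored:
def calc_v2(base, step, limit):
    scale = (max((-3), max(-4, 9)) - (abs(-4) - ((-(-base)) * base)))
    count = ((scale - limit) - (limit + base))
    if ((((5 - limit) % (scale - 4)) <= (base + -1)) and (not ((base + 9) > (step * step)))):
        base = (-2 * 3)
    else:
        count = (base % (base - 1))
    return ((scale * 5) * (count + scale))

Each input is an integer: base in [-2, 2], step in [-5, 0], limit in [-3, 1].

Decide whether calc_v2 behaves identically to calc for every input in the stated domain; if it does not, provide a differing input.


The suspicious-looking change has no observable effect anywhere in the declared ranges.
As a probe, take base=-2, step=-3, limit=-1: calc runs scale = 9; count = 13; ((((5 - limit) % (scale - 4)) <= (base + -1)) and ((step * step) > (base + 9))) -> false; count = -2; return 315; calc_v2 runs scale = 9; count = 13; ((((5 - limit) % (scale - 4)) <= (base + -1)) and (not ((base + 9) > (step * step)))) -> false; count = -2; return 315; both end at 315.
Every one of the 150 inputs gives matching results.
verdict: equivalent


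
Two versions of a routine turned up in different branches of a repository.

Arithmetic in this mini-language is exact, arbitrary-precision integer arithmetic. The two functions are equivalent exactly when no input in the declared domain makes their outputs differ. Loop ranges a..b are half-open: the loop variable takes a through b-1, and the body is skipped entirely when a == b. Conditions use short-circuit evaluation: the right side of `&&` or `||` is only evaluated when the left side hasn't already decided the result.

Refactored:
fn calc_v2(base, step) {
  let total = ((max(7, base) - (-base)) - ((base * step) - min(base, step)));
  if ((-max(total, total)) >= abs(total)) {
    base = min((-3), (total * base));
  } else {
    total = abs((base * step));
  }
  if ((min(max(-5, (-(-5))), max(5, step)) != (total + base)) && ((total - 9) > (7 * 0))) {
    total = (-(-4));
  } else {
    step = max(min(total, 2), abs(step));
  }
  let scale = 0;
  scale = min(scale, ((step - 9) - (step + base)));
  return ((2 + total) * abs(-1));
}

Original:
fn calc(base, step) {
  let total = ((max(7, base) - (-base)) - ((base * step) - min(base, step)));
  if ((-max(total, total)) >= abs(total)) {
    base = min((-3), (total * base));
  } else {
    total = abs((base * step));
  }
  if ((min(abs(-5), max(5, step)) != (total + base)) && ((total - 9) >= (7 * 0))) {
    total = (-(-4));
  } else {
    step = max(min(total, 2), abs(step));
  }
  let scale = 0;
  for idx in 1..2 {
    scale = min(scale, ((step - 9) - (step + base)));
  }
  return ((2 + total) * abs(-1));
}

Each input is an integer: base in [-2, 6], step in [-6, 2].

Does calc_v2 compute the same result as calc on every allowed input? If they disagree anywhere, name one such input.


Evaluate both at base=3, step=-3.
calc: total=16, then ((-max(total, total)) >= abs(total)) is false, then total=9, then ((min(abs(-5), max(5, step)) != (total + base)) && ((total - 9) >= (7 * 0))) is true, then total=4, then scale=0, then (idx=1), then scale=-12, then returns 6
calc_v2: total=16, then ((-max(total, total)) >= abs(total)) is false, then total=9, then ((min(max(-5, (-(-5))), max(5, step)) != (total + base)) && ((total - 9) > (7 * 0))) is false, then step=3, then scale=0, then scale=-12, then returns 11
6 != 11, so the rewrite changes behavior.
verdict: not equivalent; witness: base=3, step=-3


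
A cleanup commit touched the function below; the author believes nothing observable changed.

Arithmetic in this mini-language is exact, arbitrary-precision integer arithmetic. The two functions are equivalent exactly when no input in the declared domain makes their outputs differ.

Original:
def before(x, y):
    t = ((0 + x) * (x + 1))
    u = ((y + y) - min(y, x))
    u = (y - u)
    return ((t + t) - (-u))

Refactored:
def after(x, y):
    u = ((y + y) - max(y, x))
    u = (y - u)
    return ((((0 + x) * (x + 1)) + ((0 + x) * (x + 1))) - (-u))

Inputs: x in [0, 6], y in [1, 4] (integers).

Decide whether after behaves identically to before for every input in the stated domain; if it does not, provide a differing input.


There is a counterexample at x=0, y=1: -1 on one side, 0 on the other.
before: t = 0; u = 2; u = -1; return -1
after: u = 1; u = 0; return 0
verdict: not equivalent; witness: x=0, y=1


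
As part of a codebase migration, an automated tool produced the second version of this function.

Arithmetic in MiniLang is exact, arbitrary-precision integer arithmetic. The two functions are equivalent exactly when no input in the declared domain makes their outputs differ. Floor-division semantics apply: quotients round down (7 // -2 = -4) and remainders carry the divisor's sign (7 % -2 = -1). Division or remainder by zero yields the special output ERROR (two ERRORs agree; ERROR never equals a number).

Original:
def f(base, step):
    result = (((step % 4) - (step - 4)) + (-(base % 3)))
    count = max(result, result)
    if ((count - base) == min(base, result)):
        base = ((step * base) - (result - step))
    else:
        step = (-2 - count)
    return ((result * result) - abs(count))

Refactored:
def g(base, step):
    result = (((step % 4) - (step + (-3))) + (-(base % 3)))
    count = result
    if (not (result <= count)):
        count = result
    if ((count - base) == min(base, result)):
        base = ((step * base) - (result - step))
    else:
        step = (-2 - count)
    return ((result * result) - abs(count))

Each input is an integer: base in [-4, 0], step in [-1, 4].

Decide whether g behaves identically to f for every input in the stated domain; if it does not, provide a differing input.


Take base=-4, step=-1.
f: result = 6; count = 6; ((count - base) == min(base, result)) -> false; step = -8; return 30
g: result = 5; count = 5; (not (result <= count)) -> false; ((count - base) == min(base, result)) -> false; step = -7; return 20
30 against 20: the behavior changed.
verdict: not equivalent; witness: base=-4, step=-1


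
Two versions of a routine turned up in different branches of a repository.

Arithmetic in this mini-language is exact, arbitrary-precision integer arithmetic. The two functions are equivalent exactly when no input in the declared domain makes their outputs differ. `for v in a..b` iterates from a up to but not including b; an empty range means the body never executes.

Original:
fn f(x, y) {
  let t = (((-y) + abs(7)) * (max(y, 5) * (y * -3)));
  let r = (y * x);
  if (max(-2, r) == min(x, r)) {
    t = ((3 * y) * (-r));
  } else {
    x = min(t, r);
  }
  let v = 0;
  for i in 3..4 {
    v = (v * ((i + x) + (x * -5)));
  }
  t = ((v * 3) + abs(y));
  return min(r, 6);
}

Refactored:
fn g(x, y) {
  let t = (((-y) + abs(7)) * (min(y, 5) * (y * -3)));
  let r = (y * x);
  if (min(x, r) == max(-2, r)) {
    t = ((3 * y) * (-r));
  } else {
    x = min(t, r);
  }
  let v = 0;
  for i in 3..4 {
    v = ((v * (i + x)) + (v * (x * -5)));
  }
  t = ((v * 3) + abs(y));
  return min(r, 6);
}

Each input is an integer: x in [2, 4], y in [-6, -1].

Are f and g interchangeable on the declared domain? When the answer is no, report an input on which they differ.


Equivalent. The suspicious edit (`max(y, 5)` became `min(y, 5)`) never changes the result for any input inside the declared domain.
Across all 18 domain points the two functions coincide.
Spot check at x=3, y=-2 — f: t becomes 270; next r becomes -6; next (max(-2, r) == min(x, r)) evaluates to false; next x becomes -6; next v becomes 0; next at i=3:; next v becomes 0; next t becomes 2; next final value -6. g: t becomes -108; next r becomes -6; next (min(x, r) == max(-2, r)) evaluates to false; next x becomes -108; next v becomes 0; next at i=3:; next v becomes 0; next t becomes 2; next final value -6. Both give -6.
verdict: equivalent


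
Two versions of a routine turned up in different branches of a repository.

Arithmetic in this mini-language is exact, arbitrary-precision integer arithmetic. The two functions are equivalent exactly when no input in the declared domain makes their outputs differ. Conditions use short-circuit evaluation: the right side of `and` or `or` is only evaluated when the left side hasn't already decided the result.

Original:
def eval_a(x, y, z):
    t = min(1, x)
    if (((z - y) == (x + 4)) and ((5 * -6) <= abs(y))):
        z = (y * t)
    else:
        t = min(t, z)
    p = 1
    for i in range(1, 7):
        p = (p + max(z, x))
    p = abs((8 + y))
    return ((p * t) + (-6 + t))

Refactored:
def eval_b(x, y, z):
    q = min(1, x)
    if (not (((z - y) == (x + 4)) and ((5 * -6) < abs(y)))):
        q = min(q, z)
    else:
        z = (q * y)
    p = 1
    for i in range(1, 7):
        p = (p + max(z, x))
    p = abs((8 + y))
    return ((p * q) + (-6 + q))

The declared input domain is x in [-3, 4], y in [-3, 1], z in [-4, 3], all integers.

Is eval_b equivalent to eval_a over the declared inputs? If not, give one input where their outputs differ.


The suspicious edit (`((5 * -6) <= abs(y))` became `((5 * -6) < abs(y))`) never changes the result for any input inside the declared domain.
Spot check at x=3, y=1, z=1 — eval_a: t=1, then (((z - y) == (x + 4)) and ((5 * -6) <= abs(y))) is false, then t=1, then p=1, then (i=1), then p=4, then (i=2), then p=7, then (i=3), then p=10, then (i=4), then p=13, then (i=5), then p=16, then (i=6), then p=19, then p=9, then returns 4. eval_b: q=1, then (not (((z - y) == (x + 4)) and ((5 * -6) < abs(y)))) is true, then q=1, then p=1, then (i=1), then p=4, then (i=2), then p=7, then (i=3), then p=10, then (i=4), then p=13, then (i=5), then p=16, then (i=6), then p=19, then p=9, then returns 4. Both give 4.
An exhaustive pass over the 320 declared inputs shows identical outputs.
verdict: equivalent


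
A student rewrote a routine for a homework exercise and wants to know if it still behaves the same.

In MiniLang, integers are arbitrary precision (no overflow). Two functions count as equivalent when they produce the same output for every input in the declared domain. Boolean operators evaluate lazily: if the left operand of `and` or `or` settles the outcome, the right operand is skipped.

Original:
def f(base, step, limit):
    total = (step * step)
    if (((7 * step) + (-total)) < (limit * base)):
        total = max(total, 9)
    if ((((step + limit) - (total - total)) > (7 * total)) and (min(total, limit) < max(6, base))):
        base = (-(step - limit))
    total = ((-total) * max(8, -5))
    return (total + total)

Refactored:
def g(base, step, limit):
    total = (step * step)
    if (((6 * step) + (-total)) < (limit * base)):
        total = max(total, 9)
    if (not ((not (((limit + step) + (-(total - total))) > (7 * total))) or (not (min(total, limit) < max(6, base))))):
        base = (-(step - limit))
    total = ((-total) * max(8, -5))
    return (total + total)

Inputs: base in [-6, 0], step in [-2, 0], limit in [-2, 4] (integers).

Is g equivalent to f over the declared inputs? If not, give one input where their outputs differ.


On input base=-4, step=-2, limit=4, f returns -144 while g returns -64.
verdict: not equivalent; witness: base=-4, step=-2, limit=4


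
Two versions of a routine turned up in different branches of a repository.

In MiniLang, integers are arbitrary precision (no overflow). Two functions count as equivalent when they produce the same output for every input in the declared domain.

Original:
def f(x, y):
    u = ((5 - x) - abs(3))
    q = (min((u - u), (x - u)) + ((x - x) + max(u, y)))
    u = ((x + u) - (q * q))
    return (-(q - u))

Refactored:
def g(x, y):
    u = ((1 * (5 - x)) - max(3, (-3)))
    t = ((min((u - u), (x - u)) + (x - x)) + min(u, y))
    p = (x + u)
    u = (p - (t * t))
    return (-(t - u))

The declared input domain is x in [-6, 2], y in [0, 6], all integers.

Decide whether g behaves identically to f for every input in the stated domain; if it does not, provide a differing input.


Take x=-6, y=0.
f: u = 8; q = -6; u = -34; return -28
g: u = 8; t = -14; p = 2; u = -194; return -180
-28 and -180 differ, so these are not the same function on this domain.
verdict: not equivalent; witness: x=-6, y=0


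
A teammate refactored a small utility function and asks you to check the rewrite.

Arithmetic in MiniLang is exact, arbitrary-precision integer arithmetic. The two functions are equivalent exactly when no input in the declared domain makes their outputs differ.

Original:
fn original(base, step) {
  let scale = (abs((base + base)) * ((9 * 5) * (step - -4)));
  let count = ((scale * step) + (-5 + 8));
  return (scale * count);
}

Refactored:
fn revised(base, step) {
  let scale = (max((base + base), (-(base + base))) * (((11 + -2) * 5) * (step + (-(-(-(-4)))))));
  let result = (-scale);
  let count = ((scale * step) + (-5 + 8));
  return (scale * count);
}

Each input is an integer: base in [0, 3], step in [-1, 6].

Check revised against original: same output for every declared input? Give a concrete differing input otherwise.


Side by side, the visible changes include: local variable names differ; min/max/abs usage differs; statement counts differ; constant usage differs; arithmetic usage differs.
As a probe, take base=0, step=3: original runs scale=0, then count=3, then returns 0; revised runs scale=0, then result=0, then count=3, then returns 0; both end at 0.
Sweeping the whole domain (32 inputs) finds no disagreement.
verdict: equivalent
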